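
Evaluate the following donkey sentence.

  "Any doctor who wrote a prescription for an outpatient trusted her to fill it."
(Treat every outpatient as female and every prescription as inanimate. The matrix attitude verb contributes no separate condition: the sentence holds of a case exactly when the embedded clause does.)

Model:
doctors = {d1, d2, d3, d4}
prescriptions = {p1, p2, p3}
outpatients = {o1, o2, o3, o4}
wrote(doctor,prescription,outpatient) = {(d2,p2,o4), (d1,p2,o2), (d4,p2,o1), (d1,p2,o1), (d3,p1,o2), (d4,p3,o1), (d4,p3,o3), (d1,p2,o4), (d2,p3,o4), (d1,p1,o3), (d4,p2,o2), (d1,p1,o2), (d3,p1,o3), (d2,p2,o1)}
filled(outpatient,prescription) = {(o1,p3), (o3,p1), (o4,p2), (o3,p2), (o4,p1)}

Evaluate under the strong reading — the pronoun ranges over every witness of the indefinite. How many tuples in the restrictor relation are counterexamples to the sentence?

"her" takes "an outpatient" as antecedent and "it" takes "a prescription"; both are donkey pronouns co-varying with the restrictor.
Strong reading: for every (d,p,o) with wrote(d,p,o), filled(o,p).
Restrictor triples: (d1,p1,o2)→filled(o2,p1) ✗  (d1,p1,o3)→filled(o3,p1) ✓  (d1,p2,o1)→filled(o1,p2) ✗  (d1,p2,o2)→filled(o2,p2) ✗  (d1,p2,o4)→filled(o4,p2) ✓  (d2,p2,o1)→filled(o1,p2) ✗  (d2,p2,o4)→filled(o4,p2) ✓  (d2,p3,o4)→filled(o4,p3) ✗  (d3,p1,o2)→filled(o2,p1) ✗  (d3,p1,o3)→filled(o3,p1) ✓  (d4,p2,o1)→filled(o1,p2) ✗  (d4,p2,o2)→filled(o2,p2) ✗  (d4,p3,o1)→filled(o1,p3) ✓  (d4,p3,o3)→filled(o3,p3) ✗
Counterexamples (restrictor triples failing the scope): 9.

9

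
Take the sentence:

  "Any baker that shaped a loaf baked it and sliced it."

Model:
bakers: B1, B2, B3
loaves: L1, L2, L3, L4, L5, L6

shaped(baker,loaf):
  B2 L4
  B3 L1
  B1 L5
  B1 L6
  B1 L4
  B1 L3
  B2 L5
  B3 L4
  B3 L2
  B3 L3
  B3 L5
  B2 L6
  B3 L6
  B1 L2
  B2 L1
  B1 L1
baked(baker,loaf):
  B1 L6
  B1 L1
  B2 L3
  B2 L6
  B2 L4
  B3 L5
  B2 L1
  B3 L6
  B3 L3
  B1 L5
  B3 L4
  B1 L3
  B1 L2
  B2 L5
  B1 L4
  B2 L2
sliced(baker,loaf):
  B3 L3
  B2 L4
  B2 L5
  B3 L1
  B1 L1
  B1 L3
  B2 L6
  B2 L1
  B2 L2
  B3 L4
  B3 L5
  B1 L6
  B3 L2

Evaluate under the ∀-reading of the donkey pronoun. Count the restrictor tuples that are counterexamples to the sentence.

6

"it" takes "a loaf" as antecedent — a donkey pronoun bound across the clause boundary.
Strong reading: for every (b,l) with shaped(b,l), baked(b,l) ∧ sliced(b,l).
Restrictor pairs: (B1,L1) ✓  (B1,L2) ✗  (B1,L3) ✓  (B1,L4) ✗  (B1,L5) ✗  (B1,L6) ✓  (B2,L1) ✓  (B2,L4) ✓  (B2,L5) ✓  (B2,L6) ✓  (B3,L1) ✗  (B3,L2) ✗  (B3,L3) ✓  (B3,L4) ✓  (B3,L5) ✓  (B3,L6) ✗
Counterexamples (restrictor pairs failing the scope): 6.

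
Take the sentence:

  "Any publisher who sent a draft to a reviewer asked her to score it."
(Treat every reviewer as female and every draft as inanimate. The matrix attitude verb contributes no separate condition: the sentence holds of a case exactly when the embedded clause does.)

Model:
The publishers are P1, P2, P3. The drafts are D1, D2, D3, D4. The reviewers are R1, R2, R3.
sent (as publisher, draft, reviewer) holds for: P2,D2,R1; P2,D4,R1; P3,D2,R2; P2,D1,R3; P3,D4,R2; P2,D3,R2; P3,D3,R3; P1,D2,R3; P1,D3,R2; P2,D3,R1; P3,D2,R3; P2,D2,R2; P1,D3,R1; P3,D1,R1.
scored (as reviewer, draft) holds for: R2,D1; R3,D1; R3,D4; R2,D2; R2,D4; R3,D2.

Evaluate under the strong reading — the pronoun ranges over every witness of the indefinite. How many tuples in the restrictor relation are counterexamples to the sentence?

8

"her" takes "a reviewer" as antecedent and "it" takes "a draft"; both are donkey pronouns co-varying with the restrictor.
Strong reading: for every (p,d,r) with sent(p,d,r), scored(r,d).
Restrictor triples: (P1,D2,R3)→scored(R3,D2) ✓  (P1,D3,R1)→scored(R1,D3) ✗  (P1,D3,R2)→scored(R2,D3) ✗  (P2,D1,R3)→scored(R3,D1) ✓  (P2,D2,R1)→scored(R1,D2) ✗  (P2,D2,R2)→scored(R2,D2) ✓  (P2,D3,R1)→scored(R1,D3) ✗  (P2,D3,R2)→scored(R2,D3) ✗  (P2,D4,R1)→scored(R1,D4) ✗  (P3,D1,R1)→scored(R1,D1) ✗  (P3,D2,R2)→scored(R2,D2) ✓  (P3,D2,R3)→scored(R3,D2) ✓  (P3,D3,R3)→scored(R3,D3) ✗  (P3,D4,R2)→scored(R2,D4) ✓
Counterexamples (restrictor triples failing the scope): 8.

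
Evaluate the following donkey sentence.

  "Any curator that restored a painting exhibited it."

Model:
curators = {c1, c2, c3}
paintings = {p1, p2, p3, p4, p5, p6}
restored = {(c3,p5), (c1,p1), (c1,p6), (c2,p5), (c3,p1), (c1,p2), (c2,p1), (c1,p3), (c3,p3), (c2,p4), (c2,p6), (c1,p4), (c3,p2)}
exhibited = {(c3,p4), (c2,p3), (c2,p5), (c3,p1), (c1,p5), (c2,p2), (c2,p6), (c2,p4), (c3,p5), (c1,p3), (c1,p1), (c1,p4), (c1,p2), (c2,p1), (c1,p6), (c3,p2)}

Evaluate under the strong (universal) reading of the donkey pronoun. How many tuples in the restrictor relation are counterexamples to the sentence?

"it" takes "a painting" as antecedent — a donkey pronoun bound across the clause boundary.
Strong reading: for every (c,p) with restored(c,p), exhibited(c,p).
Restrictor pairs: (c1,p1) ✓  (c1,p2) ✓  (c1,p3) ✓  (c1,p4) ✓  (c1,p6) ✓  (c2,p1) ✓  (c2,p4) ✓  (c2,p5) ✓  (c2,p6) ✓  (c3,p1) ✓  (c3,p2) ✓  (c3,p3) ✗  (c3,p5) ✓
Counterexamples (restrictor pairs failing the scope): 1.

1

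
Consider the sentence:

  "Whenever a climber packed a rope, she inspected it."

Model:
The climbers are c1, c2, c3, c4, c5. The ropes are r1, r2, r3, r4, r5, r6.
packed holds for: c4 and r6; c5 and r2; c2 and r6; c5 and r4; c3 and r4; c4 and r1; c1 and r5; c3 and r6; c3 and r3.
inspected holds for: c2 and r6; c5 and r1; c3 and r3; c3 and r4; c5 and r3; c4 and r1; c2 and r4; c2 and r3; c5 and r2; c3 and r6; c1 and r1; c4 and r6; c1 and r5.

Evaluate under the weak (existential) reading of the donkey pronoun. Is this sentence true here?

"it" takes "a rope" as antecedent — a donkey pronoun bound across the clause boundary.
Weak reading: every climber c with some packed-rope has at least one packed-rope r such that inspected(c,r).
Per climber: c1:✓  c2:✓  c3:✓  c4:✓  c5:✓
Every climber in the restrictor has a witness.

True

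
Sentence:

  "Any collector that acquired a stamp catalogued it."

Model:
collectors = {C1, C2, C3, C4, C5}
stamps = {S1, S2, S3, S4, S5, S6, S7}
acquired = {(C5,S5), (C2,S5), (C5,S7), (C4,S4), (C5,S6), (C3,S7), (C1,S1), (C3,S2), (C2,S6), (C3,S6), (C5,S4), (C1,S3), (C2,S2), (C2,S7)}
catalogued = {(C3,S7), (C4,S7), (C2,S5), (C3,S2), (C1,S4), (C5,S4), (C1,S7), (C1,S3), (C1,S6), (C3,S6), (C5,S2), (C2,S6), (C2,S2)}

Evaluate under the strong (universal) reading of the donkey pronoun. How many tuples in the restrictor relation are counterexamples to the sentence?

6

"it" takes "a stamp" as antecedent — a donkey pronoun bound across the clause boundary.
Strong reading: for every (c,s) with acquired(c,s), catalogued(c,s).
Restrictor pairs: (C1,S1) ✗  (C1,S3) ✓  (C2,S2) ✓  (C2,S5) ✓  (C2,S6) ✓  (C2,S7) ✗  (C3,S2) ✓  (C3,S6) ✓  (C3,S7) ✓  (C4,S4) ✗  (C5,S4) ✓  (C5,S5) ✗  (C5,S6) ✗  (C5,S7) ✗
Counterexamples (restrictor pairs failing the scope): 6.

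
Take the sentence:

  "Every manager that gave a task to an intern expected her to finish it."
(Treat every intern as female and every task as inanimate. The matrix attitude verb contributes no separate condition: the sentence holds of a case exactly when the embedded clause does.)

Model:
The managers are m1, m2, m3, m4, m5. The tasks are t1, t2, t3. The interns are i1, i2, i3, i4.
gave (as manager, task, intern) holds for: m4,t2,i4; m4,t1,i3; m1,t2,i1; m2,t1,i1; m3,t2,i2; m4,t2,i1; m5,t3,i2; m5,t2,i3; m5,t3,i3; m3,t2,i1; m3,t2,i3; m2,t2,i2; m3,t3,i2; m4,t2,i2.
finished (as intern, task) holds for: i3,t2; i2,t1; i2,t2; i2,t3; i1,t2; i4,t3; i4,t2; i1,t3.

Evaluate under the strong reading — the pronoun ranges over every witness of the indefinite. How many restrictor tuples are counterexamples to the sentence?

"her" takes "an intern" as antecedent and "it" takes "a task"; both are donkey pronouns co-varying with the restrictor.
Strong reading: for every (m,t,i) with gave(m,t,i), finished(i,t).
Restrictor triples: (m1,t2,i1)→finished(i1,t2) ✓  (m2,t1,i1)→finished(i1,t1) ✗  (m2,t2,i2)→finished(i2,t2) ✓  (m3,t2,i1)→finished(i1,t2) ✓  (m3,t2,i2)→finished(i2,t2) ✓  (m3,t2,i3)→finished(i3,t2) ✓  (m3,t3,i2)→finished(i2,t3) ✓  (m4,t1,i3)→finished(i3,t1) ✗  (m4,t2,i1)→finished(i1,t2) ✓  (m4,t2,i2)→finished(i2,t2) ✓  (m4,t2,i4)→finished(i4,t2) ✓  (m5,t2,i3)→finished(i3,t2) ✓  (m5,t3,i2)→finished(i2,t3) ✓  (m5,t3,i3)→finished(i3,t3) ✗
Counterexamples (restrictor triples failing the scope): 3.

3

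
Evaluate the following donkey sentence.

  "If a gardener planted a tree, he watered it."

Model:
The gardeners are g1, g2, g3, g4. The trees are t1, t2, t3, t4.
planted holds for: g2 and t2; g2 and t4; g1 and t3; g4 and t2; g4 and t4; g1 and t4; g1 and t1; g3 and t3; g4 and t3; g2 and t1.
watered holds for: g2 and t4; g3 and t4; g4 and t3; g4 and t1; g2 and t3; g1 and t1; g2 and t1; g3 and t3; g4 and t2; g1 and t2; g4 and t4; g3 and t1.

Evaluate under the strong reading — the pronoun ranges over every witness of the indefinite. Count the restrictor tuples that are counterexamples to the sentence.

3

"it" takes "a tree" as antecedent — a donkey pronoun bound across the clause boundary.
Strong reading: for every (g,t) with planted(g,t), watered(g,t).
Restrictor pairs: (g1,t1) ✓  (g1,t3) ✗  (g1,t4) ✗  (g2,t1) ✓  (g2,t2) ✗  (g2,t4) ✓  (g3,t3) ✓  (g4,t2) ✓  (g4,t3) ✓  (g4,t4) ✓
Counterexamples (restrictor pairs failing the scope): 3.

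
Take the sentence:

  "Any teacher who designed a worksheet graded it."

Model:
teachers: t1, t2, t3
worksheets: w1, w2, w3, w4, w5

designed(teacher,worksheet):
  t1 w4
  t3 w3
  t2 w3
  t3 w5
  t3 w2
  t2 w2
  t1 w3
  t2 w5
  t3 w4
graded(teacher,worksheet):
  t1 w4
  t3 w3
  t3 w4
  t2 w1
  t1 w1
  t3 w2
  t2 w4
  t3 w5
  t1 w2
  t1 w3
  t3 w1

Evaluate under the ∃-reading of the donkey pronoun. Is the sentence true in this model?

False

"it" takes "a worksheet" as antecedent — a donkey pronoun bound across the clause boundary.
Weak reading: every teacher t with some designed-worksheet has at least one designed-worksheet w such that graded(t,w).
Per teacher: t1:✓  t2:✗  t3:✓
t2 has no witness among its designed-worksheets.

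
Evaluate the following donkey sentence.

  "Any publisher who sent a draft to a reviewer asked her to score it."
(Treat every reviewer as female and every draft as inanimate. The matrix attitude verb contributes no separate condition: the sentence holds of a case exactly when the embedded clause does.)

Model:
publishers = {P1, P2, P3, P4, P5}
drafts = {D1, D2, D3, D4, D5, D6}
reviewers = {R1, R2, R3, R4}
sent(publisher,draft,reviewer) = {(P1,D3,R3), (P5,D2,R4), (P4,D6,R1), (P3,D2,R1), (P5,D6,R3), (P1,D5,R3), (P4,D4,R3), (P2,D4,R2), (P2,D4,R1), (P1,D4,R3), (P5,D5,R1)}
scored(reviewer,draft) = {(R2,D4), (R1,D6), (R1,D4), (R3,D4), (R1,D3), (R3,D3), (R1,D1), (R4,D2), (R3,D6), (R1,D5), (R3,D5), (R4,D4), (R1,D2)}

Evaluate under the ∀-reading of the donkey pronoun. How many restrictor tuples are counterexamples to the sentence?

0

"her" takes "a reviewer" as antecedent and "it" takes "a draft"; both are donkey pronouns co-varying with the restrictor.
Strong reading: for every (p,d,r) with sent(p,d,r), scored(r,d).
Restrictor triples: (P1,D3,R3)→scored(R3,D3) ✓  (P1,D4,R3)→scored(R3,D4) ✓  (P1,D5,R3)→scored(R3,D5) ✓  (P2,D4,R1)→scored(R1,D4) ✓  (P2,D4,R2)→scored(R2,D4) ✓  (P3,D2,R1)→scored(R1,D2) ✓  (P4,D4,R3)→scored(R3,D4) ✓  (P4,D6,R1)→scored(R1,D6) ✓  (P5,D2,R4)→scored(R4,D2) ✓  (P5,D5,R1)→scored(R1,D5) ✓  (P5,D6,R3)→scored(R3,D6) ✓
Counterexamples (restrictor triples failing the scope): 0.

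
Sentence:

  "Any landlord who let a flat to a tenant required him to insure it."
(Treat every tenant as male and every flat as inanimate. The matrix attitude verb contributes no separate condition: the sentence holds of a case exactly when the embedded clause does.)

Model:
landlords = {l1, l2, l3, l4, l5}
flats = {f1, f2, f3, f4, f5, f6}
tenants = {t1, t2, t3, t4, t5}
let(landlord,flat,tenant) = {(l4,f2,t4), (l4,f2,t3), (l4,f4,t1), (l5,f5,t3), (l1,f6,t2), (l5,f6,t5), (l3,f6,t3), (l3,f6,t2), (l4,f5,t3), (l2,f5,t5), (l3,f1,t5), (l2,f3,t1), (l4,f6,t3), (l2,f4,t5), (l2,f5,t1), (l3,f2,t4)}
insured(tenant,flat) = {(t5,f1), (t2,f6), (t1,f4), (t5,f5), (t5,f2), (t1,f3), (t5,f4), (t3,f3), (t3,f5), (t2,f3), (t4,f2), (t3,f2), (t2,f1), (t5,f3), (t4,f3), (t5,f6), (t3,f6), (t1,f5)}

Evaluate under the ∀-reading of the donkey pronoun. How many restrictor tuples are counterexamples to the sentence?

0

"him" takes "a tenant" as antecedent and "it" takes "a flat"; both are donkey pronouns co-varying with the restrictor.
Strong reading: for every (l,f,t) with let(l,f,t), insured(t,f).
Restrictor triples: (l1,f6,t2)→insured(t2,f6) ✓  (l2,f3,t1)→insured(t1,f3) ✓  (l2,f4,t5)→insured(t5,f4) ✓  (l2,f5,t1)→insured(t1,f5) ✓  (l2,f5,t5)→insured(t5,f5) ✓  (l3,f1,t5)→insured(t5,f1) ✓  (l3,f2,t4)→insured(t4,f2) ✓  (l3,f6,t2)→insured(t2,f6) ✓  (l3,f6,t3)→insured(t3,f6) ✓  (l4,f2,t3)→insured(t3,f2) ✓  (l4,f2,t4)→insured(t4,f2) ✓  (l4,f4,t1)→insured(t1,f4) ✓  (l4,f5,t3)→insured(t3,f5) ✓  (l4,f6,t3)→insured(t3,f6) ✓  (l5,f5,t3)→insured(t3,f5) ✓  (l5,f6,t5)→insured(t5,f6) ✓
Counterexamples (restrictor triples failing the scope): 0.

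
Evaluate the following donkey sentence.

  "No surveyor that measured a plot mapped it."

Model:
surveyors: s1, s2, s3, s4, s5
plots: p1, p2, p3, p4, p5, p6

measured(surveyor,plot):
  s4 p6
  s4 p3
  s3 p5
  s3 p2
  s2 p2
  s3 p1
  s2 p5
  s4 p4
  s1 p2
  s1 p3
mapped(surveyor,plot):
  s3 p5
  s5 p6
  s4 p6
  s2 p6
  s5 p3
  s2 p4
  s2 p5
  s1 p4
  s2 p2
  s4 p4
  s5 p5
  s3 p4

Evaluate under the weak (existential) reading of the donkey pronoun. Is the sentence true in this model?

"it" takes "a plot" as antecedent — a donkey pronoun bound across the clause boundary.
Truth condition: for no (s,p) with measured(s,p) does mapped(s,p) hold.
Restrictor pairs — does the scope hold? (s1,p2):fails  (s1,p3):fails  (s2,p2):holds  (s2,p5):holds  (s3,p1):fails  (s3,p2):fails  (s3,p5):holds  (s4,p3):fails  (s4,p4):holds  (s4,p6):holds
Scope holds for 5 pair(s), so the sentence is false.

False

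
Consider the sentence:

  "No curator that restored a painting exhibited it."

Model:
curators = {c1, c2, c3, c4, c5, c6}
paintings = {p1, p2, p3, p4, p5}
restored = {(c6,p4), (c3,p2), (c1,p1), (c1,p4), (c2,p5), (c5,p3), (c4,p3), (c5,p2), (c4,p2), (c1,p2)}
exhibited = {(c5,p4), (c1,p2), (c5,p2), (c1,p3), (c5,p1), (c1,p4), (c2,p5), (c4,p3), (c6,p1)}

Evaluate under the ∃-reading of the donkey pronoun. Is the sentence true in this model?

False

"it" takes "a painting" as antecedent — a donkey pronoun bound across the clause boundary.
Truth condition: for no (c,p) with restored(c,p) does exhibited(c,p) hold.
Restrictor pairs — does the scope hold? (c1,p1):fails  (c1,p2):holds  (c1,p4):holds  (c2,p5):holds  (c3,p2):fails  (c4,p2):fails  (c4,p3):holds  (c5,p2):holds  (c5,p3):fails  (c6,p4):fails
Scope holds for 5 pair(s), so the sentence is false.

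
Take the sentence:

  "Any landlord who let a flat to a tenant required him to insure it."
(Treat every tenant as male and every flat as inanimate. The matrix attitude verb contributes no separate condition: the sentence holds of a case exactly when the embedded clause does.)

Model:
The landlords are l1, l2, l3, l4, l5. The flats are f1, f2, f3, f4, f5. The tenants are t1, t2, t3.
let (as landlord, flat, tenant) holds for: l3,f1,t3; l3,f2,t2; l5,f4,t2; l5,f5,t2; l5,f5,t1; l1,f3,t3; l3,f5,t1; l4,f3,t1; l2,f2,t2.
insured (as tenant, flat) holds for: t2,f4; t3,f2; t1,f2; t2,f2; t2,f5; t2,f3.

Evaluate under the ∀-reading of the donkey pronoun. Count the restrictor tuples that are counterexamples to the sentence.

5

"him" takes "a tenant" as antecedent and "it" takes "a flat"; both are donkey pronouns co-varying with the restrictor.
Strong reading: for every (l,f,t) with let(l,f,t), insured(t,f).
Restrictor triples: (l1,f3,t3)→insured(t3,f3) ✗  (l2,f2,t2)→insured(t2,f2) ✓  (l3,f1,t3)→insured(t3,f1) ✗  (l3,f2,t2)→insured(t2,f2) ✓  (l3,f5,t1)→insured(t1,f5) ✗  (l4,f3,t1)→insured(t1,f3) ✗  (l5,f4,t2)→insured(t2,f4) ✓  (l5,f5,t1)→insured(t1,f5) ✗  (l5,f5,t2)→insured(t2,f5) ✓
Counterexamples (restrictor triples failing the scope): 5.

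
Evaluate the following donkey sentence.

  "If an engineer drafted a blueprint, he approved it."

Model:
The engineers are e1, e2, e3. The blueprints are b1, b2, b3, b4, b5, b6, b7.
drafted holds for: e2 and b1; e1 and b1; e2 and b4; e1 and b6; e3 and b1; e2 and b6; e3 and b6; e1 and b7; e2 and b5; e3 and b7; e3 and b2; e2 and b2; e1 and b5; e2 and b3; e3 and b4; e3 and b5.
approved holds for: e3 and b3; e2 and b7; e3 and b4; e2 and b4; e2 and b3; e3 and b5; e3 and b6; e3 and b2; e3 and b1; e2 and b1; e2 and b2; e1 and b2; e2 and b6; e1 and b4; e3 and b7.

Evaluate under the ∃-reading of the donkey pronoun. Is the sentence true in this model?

"it" takes "a blueprint" as antecedent — a donkey pronoun bound across the clause boundary.
Weak reading: every engineer e with some drafted-blueprint has at least one drafted-blueprint b such that approved(e,b).
Per engineer: e1:✗  e2:✓  e3:✓
e1 has no witness among its drafted-blueprints.

False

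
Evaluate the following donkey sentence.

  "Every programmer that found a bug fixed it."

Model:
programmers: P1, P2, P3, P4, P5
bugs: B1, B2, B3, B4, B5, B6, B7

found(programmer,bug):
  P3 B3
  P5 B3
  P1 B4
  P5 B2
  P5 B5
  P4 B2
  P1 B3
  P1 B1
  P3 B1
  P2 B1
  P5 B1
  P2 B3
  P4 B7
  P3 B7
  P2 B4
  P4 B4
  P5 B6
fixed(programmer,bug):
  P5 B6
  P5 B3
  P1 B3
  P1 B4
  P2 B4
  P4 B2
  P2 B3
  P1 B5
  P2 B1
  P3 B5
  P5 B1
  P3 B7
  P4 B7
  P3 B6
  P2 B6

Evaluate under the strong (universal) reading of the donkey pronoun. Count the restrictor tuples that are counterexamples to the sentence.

"it" takes "a bug" as antecedent — a donkey pronoun bound across the clause boundary.
Strong reading: for every (p,b) with found(p,b), fixed(p,b).
Restrictor pairs: (P1,B1) ✗  (P1,B3) ✓  (P1,B4) ✓  (P2,B1) ✓  (P2,B3) ✓  (P2,B4) ✓  (P3,B1) ✗  (P3,B3) ✗  (P3,B7) ✓  (P4,B2) ✓  (P4,B4) ✗  (P4,B7) ✓  (P5,B1) ✓  (P5,B2) ✗  (P5,B3) ✓  (P5,B5) ✗  (P5,B6) ✓
Counterexamples (restrictor pairs failing the scope): 6.

6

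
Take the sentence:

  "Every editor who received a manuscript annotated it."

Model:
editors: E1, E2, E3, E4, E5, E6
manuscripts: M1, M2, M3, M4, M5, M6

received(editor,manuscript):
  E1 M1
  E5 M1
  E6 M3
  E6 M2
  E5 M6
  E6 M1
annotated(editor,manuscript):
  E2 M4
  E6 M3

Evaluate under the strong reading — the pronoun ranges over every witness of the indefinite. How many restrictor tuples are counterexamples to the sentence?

5

"it" takes "a manuscript" as antecedent — a donkey pronoun bound across the clause boundary.
Strong reading: for every (e,m) with received(e,m), annotated(e,m).
Restrictor pairs: (E1,M1) ✗  (E5,M1) ✗  (E5,M6) ✗  (E6,M1) ✗  (E6,M2) ✗  (E6,M3) ✓
Counterexamples (restrictor pairs failing the scope): 5.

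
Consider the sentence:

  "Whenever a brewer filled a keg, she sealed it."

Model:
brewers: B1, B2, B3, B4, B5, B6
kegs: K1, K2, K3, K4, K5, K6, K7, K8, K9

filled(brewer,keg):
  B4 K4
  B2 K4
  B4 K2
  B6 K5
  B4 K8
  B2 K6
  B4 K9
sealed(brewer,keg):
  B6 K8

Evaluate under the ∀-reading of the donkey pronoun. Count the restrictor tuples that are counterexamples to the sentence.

"it" takes "a keg" as antecedent — a donkey pronoun bound across the clause boundary.
Strong reading: for every (b,k) with filled(b,k), sealed(b,k).
Restrictor pairs: (B2,K4) ✗  (B2,K6) ✗  (B4,K2) ✗  (B4,K4) ✗  (B4,K8) ✗  (B4,K9) ✗  (B6,K5) ✗
Counterexamples (restrictor pairs failing the scope): 7.

7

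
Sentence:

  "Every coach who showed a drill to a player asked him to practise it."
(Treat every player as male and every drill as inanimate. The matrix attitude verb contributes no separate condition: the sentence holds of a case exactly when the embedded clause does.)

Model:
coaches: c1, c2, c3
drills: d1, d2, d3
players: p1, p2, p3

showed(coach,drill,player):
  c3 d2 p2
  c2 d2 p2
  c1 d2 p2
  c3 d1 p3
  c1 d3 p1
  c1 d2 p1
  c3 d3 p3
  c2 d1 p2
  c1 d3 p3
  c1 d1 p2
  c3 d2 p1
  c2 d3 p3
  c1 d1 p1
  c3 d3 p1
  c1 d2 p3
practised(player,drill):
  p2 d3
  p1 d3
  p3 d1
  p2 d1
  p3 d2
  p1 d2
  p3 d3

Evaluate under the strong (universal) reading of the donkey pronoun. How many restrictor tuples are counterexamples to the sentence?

"him" takes "a player" as antecedent and "it" takes "a drill"; both are donkey pronouns co-varying with the restrictor.
Strong reading: for every (c,d,p) with showed(c,d,p), practised(p,d).
Restrictor triples: (c1,d1,p1)→practised(p1,d1) ✗  (c1,d1,p2)→practised(p2,d1) ✓  (c1,d2,p1)→practised(p1,d2) ✓  (c1,d2,p2)→practised(p2,d2) ✗  (c1,d2,p3)→practised(p3,d2) ✓  (c1,d3,p1)→practised(p1,d3) ✓  (c1,d3,p3)→practised(p3,d3) ✓  (c2,d1,p2)→practised(p2,d1) ✓  (c2,d2,p2)→practised(p2,d2) ✗  (c2,d3,p3)→practised(p3,d3) ✓  (c3,d1,p3)→practised(p3,d1) ✓  (c3,d2,p1)→practised(p1,d2) ✓  (c3,d2,p2)→practised(p2,d2) ✗  (c3,d3,p1)→practised(p1,d3) ✓  (c3,d3,p3)→practised(p3,d3) ✓
Counterexamples (restrictor triples failing the scope): 4.

4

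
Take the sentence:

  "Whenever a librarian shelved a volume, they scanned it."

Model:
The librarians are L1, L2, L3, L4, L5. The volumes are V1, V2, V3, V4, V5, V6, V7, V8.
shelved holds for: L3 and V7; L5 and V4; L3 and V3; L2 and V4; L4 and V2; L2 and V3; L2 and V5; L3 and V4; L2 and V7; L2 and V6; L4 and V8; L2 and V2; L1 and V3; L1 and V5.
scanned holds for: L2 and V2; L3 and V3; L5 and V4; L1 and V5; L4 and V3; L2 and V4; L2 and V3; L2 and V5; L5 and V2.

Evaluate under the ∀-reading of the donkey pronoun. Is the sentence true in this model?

"it" takes "a volume" as antecedent — a donkey pronoun bound across the clause boundary.
Strong reading: for every (l,v) with shelved(l,v), scanned(l,v).
Restrictor pairs: (L1,V3) ✗  (L1,V5) ✓  (L2,V2) ✓  (L2,V3) ✓  (L2,V4) ✓  (L2,V5) ✓  (L2,V6) ✗  (L2,V7) ✗  (L3,V3) ✓  (L3,V4) ✗  (L3,V7) ✗  (L4,V2) ✗  (L4,V8) ✗  (L5,V4) ✓
Counterexample: (L1,V3) is in shelved but fails the scope.

False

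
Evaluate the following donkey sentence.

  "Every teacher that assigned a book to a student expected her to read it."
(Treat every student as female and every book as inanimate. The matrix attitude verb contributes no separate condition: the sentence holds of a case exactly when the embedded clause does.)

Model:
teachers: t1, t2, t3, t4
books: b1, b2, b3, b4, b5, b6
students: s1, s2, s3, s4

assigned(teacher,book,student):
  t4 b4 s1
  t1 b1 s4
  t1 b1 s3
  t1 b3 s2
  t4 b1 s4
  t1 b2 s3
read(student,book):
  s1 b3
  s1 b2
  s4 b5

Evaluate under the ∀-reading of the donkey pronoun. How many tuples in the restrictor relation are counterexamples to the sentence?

6

"her" takes "a student" as antecedent and "it" takes "a book"; both are donkey pronouns co-varying with the restrictor.
Strong reading: for every (t,b,s) with assigned(t,b,s), read(s,b).
Restrictor triples: (t1,b1,s3)→read(s3,b1) ✗  (t1,b1,s4)→read(s4,b1) ✗  (t1,b2,s3)→read(s3,b2) ✗  (t1,b3,s2)→read(s2,b3) ✗  (t4,b1,s4)→read(s4,b1) ✗  (t4,b4,s1)→read(s1,b4) ✗
Counterexamples (restrictor triples failing the scope): 6.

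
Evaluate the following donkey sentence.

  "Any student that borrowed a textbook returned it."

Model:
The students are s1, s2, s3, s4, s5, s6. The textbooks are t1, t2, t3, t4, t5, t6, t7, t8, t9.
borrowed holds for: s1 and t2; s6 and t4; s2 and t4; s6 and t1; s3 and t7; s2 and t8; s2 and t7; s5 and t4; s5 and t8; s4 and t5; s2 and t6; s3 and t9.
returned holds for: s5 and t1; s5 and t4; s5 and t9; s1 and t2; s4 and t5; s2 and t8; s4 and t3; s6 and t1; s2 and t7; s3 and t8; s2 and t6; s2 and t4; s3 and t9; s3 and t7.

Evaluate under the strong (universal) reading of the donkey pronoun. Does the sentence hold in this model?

False

"it" takes "a textbook" as antecedent — a donkey pronoun bound across the clause boundary.
Strong reading: for every (s,t) with borrowed(s,t), returned(s,t).
Restrictor pairs: (s1,t2) ✓  (s2,t4) ✓  (s2,t6) ✓  (s2,t7) ✓  (s2,t8) ✓  (s3,t7) ✓  (s3,t9) ✓  (s4,t5) ✓  (s5,t4) ✓  (s5,t8) ✗  (s6,t1) ✓  (s6,t4) ✗
Counterexample: (s5,t8) is in borrowed but fails the scope.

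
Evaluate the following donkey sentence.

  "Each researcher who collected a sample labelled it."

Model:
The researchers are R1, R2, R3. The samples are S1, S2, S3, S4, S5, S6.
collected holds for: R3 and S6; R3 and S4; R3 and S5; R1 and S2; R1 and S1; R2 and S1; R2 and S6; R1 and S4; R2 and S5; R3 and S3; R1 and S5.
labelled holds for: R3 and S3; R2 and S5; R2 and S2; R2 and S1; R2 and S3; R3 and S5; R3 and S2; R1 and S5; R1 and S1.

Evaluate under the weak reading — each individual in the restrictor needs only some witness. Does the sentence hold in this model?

True

"it" takes "a sample" as antecedent — a donkey pronoun bound across the clause boundary.
Weak reading: every researcher r with some collected-sample has at least one collected-sample s such that labelled(r,s).
Per researcher: R1:✓  R2:✓  R3:✓
Every researcher in the restrictor has a witness.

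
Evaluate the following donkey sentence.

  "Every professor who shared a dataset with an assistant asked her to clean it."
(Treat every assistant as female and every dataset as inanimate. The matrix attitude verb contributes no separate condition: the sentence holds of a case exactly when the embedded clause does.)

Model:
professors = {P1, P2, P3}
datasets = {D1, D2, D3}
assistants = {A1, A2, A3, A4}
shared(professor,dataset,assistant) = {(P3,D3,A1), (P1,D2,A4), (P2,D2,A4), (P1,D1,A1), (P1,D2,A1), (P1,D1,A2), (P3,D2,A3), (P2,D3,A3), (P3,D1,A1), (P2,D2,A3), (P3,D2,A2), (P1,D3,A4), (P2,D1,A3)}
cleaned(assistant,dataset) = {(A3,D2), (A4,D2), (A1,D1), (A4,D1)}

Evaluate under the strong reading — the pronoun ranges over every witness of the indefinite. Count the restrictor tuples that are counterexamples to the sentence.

"her" takes "an assistant" as antecedent and "it" takes "a dataset"; both are donkey pronouns co-varying with the restrictor.
Strong reading: for every (p,d,a) with shared(p,d,a), cleaned(a,d).
Restrictor triples: (P1,D1,A1)→cleaned(A1,D1) ✓  (P1,D1,A2)→cleaned(A2,D1) ✗  (P1,D2,A1)→cleaned(A1,D2) ✗  (P1,D2,A4)→cleaned(A4,D2) ✓  (P1,D3,A4)→cleaned(A4,D3) ✗  (P2,D1,A3)→cleaned(A3,D1) ✗  (P2,D2,A3)→cleaned(A3,D2) ✓  (P2,D2,A4)→cleaned(A4,D2) ✓  (P2,D3,A3)→cleaned(A3,D3) ✗  (P3,D1,A1)→cleaned(A1,D1) ✓  (P3,D2,A2)→cleaned(A2,D2) ✗  (P3,D2,A3)→cleaned(A3,D2) ✓  (P3,D3,A1)→cleaned(A1,D3) ✗
Counterexamples (restrictor triples failing the scope): 7.

7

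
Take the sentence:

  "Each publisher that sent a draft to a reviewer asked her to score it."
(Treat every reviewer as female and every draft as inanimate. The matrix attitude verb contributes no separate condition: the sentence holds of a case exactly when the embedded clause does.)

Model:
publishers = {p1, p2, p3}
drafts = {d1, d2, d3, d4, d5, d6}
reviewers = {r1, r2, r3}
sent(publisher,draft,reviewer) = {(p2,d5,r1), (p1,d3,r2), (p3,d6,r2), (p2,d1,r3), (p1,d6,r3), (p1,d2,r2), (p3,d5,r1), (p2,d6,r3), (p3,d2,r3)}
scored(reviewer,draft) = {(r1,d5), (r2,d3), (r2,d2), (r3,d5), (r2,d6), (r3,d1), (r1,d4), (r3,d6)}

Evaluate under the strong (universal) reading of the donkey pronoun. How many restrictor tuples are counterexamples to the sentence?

"her" takes "a reviewer" as antecedent and "it" takes "a draft"; both are donkey pronouns co-varying with the restrictor.
Strong reading: for every (p,d,r) with sent(p,d,r), scored(r,d).
Restrictor triples: (p1,d2,r2)→scored(r2,d2) ✓  (p1,d3,r2)→scored(r2,d3) ✓  (p1,d6,r3)→scored(r3,d6) ✓  (p2,d1,r3)→scored(r3,d1) ✓  (p2,d5,r1)→scored(r1,d5) ✓  (p2,d6,r3)→scored(r3,d6) ✓  (p3,d2,r3)→scored(r3,d2) ✗  (p3,d5,r1)→scored(r1,d5) ✓  (p3,d6,r2)→scored(r2,d6) ✓
Counterexamples (restrictor triples failing the scope): 1.

1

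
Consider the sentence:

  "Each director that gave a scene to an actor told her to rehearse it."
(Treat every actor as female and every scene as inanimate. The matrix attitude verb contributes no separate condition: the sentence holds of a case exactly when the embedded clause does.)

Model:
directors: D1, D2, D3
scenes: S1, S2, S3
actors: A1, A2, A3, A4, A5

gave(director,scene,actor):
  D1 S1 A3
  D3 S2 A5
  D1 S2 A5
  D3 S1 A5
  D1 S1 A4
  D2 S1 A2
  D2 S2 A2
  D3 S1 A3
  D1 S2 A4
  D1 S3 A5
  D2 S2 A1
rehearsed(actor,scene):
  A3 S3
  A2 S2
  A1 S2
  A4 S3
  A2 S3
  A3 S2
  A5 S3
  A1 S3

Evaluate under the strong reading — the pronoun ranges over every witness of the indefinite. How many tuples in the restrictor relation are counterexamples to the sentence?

"her" takes "an actor" as antecedent and "it" takes "a scene"; both are donkey pronouns co-varying with the restrictor.
Strong reading: for every (d,s,a) with gave(d,s,a), rehearsed(a,s).
Restrictor triples: (D1,S1,A3)→rehearsed(A3,S1) ✗  (D1,S1,A4)→rehearsed(A4,S1) ✗  (D1,S2,A4)→rehearsed(A4,S2) ✗  (D1,S2,A5)→rehearsed(A5,S2) ✗  (D1,S3,A5)→rehearsed(A5,S3) ✓  (D2,S1,A2)→rehearsed(A2,S1) ✗  (D2,S2,A1)→rehearsed(A1,S2) ✓  (D2,S2,A2)→rehearsed(A2,S2) ✓  (D3,S1,A3)→rehearsed(A3,S1) ✗  (D3,S1,A5)→rehearsed(A5,S1) ✗  (D3,S2,A5)→rehearsed(A5,S2) ✗
Counterexamples (restrictor triples failing the scope): 8.

8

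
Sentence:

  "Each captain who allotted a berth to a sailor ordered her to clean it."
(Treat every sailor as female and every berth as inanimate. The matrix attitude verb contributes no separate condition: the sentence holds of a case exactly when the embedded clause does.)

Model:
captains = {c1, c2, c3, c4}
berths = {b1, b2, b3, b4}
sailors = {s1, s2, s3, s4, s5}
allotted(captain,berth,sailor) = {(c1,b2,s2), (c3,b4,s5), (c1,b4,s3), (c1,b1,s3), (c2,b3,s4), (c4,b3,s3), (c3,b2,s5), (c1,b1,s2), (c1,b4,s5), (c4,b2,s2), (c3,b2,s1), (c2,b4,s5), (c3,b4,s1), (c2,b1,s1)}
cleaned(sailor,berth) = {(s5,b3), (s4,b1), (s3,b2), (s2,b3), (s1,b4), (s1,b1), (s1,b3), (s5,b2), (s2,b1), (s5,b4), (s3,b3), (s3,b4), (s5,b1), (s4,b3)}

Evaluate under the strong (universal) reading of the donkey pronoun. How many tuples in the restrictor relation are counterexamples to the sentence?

4

"her" takes "a sailor" as antecedent and "it" takes "a berth"; both are donkey pronouns co-varying with the restrictor.
Strong reading: for every (c,b,s) with allotted(c,b,s), cleaned(s,b).
Restrictor triples: (c1,b1,s2)→cleaned(s2,b1) ✓  (c1,b1,s3)→cleaned(s3,b1) ✗  (c1,b2,s2)→cleaned(s2,b2) ✗  (c1,b4,s3)→cleaned(s3,b4) ✓  (c1,b4,s5)→cleaned(s5,b4) ✓  (c2,b1,s1)→cleaned(s1,b1) ✓  (c2,b3,s4)→cleaned(s4,b3) ✓  (c2,b4,s5)→cleaned(s5,b4) ✓  (c3,b2,s1)→cleaned(s1,b2) ✗  (c3,b2,s5)→cleaned(s5,b2) ✓  (c3,b4,s1)→cleaned(s1,b4) ✓  (c3,b4,s5)→cleaned(s5,b4) ✓  (c4,b2,s2)→cleaned(s2,b2) ✗  (c4,b3,s3)→cleaned(s3,b3) ✓
Counterexamples (restrictor triples failing the scope): 4.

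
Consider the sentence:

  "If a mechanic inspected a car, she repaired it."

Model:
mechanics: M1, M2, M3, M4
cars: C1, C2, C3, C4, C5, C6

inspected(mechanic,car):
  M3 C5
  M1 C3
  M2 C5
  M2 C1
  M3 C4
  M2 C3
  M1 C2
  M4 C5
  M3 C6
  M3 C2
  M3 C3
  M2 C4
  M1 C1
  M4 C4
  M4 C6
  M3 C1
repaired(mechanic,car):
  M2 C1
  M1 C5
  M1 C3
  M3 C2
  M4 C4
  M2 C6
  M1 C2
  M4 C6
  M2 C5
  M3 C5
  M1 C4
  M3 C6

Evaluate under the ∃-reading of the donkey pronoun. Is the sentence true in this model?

"it" takes "a car" as antecedent — a donkey pronoun bound across the clause boundary.
Weak reading: every mechanic m with some inspected-car has at least one inspected-car c such that repaired(m,c).
Per mechanic: M1:✓  M2:✓  M3:✓  M4:✓
Every mechanic in the restrictor has a witness.

True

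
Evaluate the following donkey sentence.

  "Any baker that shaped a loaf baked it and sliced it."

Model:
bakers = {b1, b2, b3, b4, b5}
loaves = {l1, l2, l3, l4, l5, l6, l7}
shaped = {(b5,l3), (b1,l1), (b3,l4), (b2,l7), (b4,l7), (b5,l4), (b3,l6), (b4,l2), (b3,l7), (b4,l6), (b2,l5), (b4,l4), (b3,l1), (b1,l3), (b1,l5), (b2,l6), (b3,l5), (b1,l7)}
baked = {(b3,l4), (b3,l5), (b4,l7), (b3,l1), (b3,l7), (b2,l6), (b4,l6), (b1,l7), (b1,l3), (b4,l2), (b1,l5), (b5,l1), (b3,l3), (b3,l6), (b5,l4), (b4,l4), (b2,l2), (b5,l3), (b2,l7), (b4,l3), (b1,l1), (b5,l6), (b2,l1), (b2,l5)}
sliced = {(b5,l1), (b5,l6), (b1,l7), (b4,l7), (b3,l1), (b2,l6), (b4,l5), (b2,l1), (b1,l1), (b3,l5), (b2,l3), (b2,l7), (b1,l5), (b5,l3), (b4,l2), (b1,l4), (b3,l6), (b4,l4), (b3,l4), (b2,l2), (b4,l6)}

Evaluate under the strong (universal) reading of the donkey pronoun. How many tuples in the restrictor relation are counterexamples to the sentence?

"it" takes "a loaf" as antecedent — a donkey pronoun bound across the clause boundary.
Strong reading: for every (b,l) with shaped(b,l), baked(b,l) ∧ sliced(b,l).
Restrictor pairs: (b1,l1) ✓  (b1,l3) ✗  (b1,l5) ✓  (b1,l7) ✓  (b2,l5) ✗  (b2,l6) ✓  (b2,l7) ✓  (b3,l1) ✓  (b3,l4) ✓  (b3,l5) ✓  (b3,l6) ✓  (b3,l7) ✗  (b4,l2) ✓  (b4,l4) ✓  (b4,l6) ✓  (b4,l7) ✓  (b5,l3) ✓  (b5,l4) ✗
Counterexamples (restrictor pairs failing the scope): 4.

4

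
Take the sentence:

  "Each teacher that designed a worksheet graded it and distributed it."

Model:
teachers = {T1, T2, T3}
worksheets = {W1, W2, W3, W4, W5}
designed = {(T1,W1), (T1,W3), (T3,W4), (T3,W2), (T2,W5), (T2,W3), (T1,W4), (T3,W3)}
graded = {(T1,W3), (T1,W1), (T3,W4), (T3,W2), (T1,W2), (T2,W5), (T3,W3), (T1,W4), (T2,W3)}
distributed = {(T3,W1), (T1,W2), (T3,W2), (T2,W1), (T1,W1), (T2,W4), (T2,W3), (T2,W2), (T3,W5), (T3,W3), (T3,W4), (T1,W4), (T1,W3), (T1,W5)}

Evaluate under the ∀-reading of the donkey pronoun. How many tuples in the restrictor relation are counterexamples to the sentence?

"it" takes "a worksheet" as antecedent — a donkey pronoun bound across the clause boundary.
Strong reading: for every (t,w) with designed(t,w), graded(t,w) ∧ distributed(t,w).
Restrictor pairs: (T1,W1) ✓  (T1,W3) ✓  (T1,W4) ✓  (T2,W3) ✓  (T2,W5) ✗  (T3,W2) ✓  (T3,W3) ✓  (T3,W4) ✓
Counterexamples (restrictor pairs failing the scope): 1.

1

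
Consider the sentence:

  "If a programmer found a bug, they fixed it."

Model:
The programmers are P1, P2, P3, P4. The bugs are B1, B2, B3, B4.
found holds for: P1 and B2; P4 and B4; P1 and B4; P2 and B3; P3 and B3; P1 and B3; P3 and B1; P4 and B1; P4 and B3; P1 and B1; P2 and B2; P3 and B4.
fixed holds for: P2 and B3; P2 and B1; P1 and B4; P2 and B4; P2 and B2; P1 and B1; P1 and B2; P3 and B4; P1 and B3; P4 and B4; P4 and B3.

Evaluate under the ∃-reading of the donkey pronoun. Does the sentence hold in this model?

"it" takes "a bug" as antecedent — a donkey pronoun bound across the clause boundary.
Weak reading: every programmer p with some found-bug has at least one found-bug b such that fixed(p,b).
Per programmer: P1:✓  P2:✓  P3:✓  P4:✓
Every programmer in the restrictor has a witness.

True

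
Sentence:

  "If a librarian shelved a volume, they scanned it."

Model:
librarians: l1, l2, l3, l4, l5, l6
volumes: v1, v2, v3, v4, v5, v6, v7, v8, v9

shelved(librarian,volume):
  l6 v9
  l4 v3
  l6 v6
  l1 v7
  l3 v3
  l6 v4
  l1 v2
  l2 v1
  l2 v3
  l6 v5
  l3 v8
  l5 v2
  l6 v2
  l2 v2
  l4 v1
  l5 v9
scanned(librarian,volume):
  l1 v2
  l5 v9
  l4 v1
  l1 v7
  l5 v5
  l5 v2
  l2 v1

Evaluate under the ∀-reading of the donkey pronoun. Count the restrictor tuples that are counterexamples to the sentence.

"it" takes "a volume" as antecedent — a donkey pronoun bound across the clause boundary.
Strong reading: for every (l,v) with shelved(l,v), scanned(l,v).
Restrictor pairs: (l1,v2) ✓  (l1,v7) ✓  (l2,v1) ✓  (l2,v2) ✗  (l2,v3) ✗  (l3,v3) ✗  (l3,v8) ✗  (l4,v1) ✓  (l4,v3) ✗  (l5,v2) ✓  (l5,v9) ✓  (l6,v2) ✗  (l6,v4) ✗  (l6,v5) ✗  (l6,v6) ✗  (l6,v9) ✗
Counterexamples (restrictor pairs failing the scope): 10.

10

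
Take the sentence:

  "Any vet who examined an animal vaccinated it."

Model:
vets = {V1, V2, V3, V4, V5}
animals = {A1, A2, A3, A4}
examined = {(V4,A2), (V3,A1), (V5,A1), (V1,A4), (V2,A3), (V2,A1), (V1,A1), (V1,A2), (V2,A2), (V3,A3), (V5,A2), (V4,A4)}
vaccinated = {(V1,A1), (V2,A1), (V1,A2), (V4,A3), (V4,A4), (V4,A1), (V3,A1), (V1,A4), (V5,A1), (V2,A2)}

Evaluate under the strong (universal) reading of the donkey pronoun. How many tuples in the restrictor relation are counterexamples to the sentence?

"it" takes "an animal" as antecedent — a donkey pronoun bound across the clause boundary.
Strong reading: for every (v,a) with examined(v,a), vaccinated(v,a).
Restrictor pairs: (V1,A1) ✓  (V1,A2) ✓  (V1,A4) ✓  (V2,A1) ✓  (V2,A2) ✓  (V2,A3) ✗  (V3,A1) ✓  (V3,A3) ✗  (V4,A2) ✗  (V4,A4) ✓  (V5,A1) ✓  (V5,A2) ✗
Counterexamples (restrictor pairs failing the scope): 4.

4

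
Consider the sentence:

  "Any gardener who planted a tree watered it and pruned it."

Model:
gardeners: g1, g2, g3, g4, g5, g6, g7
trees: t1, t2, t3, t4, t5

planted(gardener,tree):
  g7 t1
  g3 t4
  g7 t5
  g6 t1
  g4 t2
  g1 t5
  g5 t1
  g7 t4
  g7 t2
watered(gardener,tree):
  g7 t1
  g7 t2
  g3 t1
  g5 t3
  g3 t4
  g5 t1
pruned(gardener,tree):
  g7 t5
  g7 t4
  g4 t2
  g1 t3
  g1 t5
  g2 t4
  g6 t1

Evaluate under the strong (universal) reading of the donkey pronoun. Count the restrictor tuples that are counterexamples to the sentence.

"it" takes "a tree" as antecedent — a donkey pronoun bound across the clause boundary.
Strong reading: for every (g,t) with planted(g,t), watered(g,t) ∧ pruned(g,t).
Restrictor pairs: (g1,t5) ✗  (g3,t4) ✗  (g4,t2) ✗  (g5,t1) ✗  (g6,t1) ✗  (g7,t1) ✗  (g7,t2) ✗  (g7,t4) ✗  (g7,t5) ✗
Counterexamples (restrictor pairs failing the scope): 9.

9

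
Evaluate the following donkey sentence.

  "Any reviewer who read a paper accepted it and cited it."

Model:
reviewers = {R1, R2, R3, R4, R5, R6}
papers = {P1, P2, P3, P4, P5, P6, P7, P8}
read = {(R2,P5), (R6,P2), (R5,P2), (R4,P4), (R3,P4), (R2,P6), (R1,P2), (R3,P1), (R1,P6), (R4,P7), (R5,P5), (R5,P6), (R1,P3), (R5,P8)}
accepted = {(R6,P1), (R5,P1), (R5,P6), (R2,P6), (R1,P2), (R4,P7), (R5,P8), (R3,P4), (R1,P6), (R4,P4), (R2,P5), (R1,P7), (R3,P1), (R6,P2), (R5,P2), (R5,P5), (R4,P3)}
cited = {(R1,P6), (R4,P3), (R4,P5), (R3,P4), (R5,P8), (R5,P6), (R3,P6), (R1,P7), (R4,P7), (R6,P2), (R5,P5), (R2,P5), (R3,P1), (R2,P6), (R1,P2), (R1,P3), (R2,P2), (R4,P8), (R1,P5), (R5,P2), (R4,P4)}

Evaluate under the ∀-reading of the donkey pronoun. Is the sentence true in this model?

False

"it" takes "a paper" as antecedent — a donkey pronoun bound across the clause boundary.
Strong reading: for every (r,p) with read(r,p), accepted(r,p) ∧ cited(r,p).
Restrictor pairs: (R1,P2) ✓  (R1,P3) ✗  (R1,P6) ✓  (R2,P5) ✓  (R2,P6) ✓  (R3,P1) ✓  (R3,P4) ✓  (R4,P4) ✓  (R4,P7) ✓  (R5,P2) ✓  (R5,P5) ✓  (R5,P6) ✓  (R5,P8) ✓  (R6,P2) ✓
Counterexample: (R1,P3) is in read but fails the scope.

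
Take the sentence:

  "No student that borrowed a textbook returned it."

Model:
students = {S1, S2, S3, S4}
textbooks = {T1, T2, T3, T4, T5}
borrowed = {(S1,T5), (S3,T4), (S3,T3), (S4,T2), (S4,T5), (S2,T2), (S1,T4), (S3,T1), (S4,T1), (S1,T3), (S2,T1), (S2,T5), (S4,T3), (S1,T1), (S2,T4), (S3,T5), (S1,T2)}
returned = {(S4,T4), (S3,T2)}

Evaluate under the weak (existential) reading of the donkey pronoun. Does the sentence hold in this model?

True

"it" takes "a textbook" as antecedent — a donkey pronoun bound across the clause boundary.
Truth condition: for no (s,t) with borrowed(s,t) does returned(s,t) hold.
Restrictor pairs — does the scope hold? (S1,T1):fails  (S1,T2):fails  (S1,T3):fails  (S1,T4):fails  (S1,T5):fails  (S2,T1):fails  (S2,T2):fails  (S2,T4):fails  (S2,T5):fails  (S3,T1):fails  (S3,T3):fails  (S3,T4):fails  (S3,T5):fails  (S4,T1):fails  (S4,T2):fails  (S4,T3):fails  (S4,T5):fails
Scope holds for no restrictor pair, so the sentence is true.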